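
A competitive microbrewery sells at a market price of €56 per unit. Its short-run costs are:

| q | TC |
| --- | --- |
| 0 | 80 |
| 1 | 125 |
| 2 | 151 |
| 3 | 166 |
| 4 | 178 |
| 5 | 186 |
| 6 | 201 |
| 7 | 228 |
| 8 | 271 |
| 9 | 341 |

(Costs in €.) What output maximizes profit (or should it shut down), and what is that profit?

q = 8; profit = €177

Profit at each row (π = 56q − TC): q=0: -80; q=1: -69; q=2: -39; q=3: 2; q=4: 46; q=5: 94; q=6: 135; q=7: 164; q=8: 177; q=9: 163.
Profit is maximized at q = 8. AVC there is 191/8 = €23.88 ≤ P, so producing beats shutting down (which would give -€80).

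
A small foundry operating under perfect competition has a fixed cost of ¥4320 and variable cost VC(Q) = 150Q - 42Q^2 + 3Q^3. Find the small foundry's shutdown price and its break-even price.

Shutdown price = ¥3; break-even price = ¥438

Shutdown price = min AVC. AVC = 150 - 42Q + 3Q^2, with vertex at Q = 7 and minimum ¥3.
ATC = 4320/Q + 150 - 42Q + 3Q^2. Setting dATC/dQ = −4320/Q^2 − 42 + 6Q = 0 gives Q = 12 (since 6·12^3 − 42·12^2 = 4320).
min ATC = 4320/12 + 150 − 42·12 + 3·12^2 = ¥438. That is the break-even price.
For ¥3 ≤ P < ¥438 the firm produces at a loss; below ¥3 it shuts down.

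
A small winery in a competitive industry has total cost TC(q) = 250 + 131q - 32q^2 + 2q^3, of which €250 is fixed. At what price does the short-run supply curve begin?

The shutdown price is the minimum of AVC. VC = 131q - 32q^2 + 2q^3, so AVC = 131 - 32q + 2q^2.
At the minimum of AVC, MC = AVC. MC = 131 - 64q + 6q^2; setting MC = AVC gives 4q^2 - 32q = 0, so q = 8. min AVC = 3.
The firm shuts down for any P below €3.

€3 per unit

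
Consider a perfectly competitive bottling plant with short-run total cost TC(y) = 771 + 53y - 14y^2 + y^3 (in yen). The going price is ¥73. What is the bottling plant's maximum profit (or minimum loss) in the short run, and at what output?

Profit = -¥171 at y = 10

AVC = 53 - 14y + y^2; min AVC = ¥4 at y = 7. Since P = ¥73 ≥ min AVC, the firm produces.
MC = 53 - 28y + 3y^2. Setting P = MC and taking the root on the rising branch gives y* = 10.
TR = 73·10 = 730. TC = 771 + 130 = 901. Profit = 730 − 901 = -¥171.
That loss of ¥171 beats the ¥771 the firm would lose by shutting down; producing recovers ¥600 of fixed cost.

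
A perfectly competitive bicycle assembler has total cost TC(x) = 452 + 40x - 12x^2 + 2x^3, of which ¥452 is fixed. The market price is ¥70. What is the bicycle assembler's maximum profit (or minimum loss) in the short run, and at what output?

Profit = -¥252 at x = 5

AVC = 40 - 12x + 2x^2 has its minimum ¥22 at x = 3; price ¥70 clears that bar, so the firm operates.
MC = 40 - 24x + 6x^2. Setting P = MC and taking the root on the rising branch gives x* = 5.
TR = 70·5 = 350. TC = 452 + 150 = 602. Profit = 350 − 602 = -¥252.
By producing, the firm covers all variable cost plus ¥200 of fixed cost; shutting down would lose the full ¥452.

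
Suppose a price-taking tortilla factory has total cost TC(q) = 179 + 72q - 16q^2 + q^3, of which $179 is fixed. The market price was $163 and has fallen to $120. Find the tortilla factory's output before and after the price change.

Output falls from 13 to 12

MC = 72 - 32q + 3q^2; the shutdown threshold is min AVC = $8 (at q = 8).
At P = $163 ≥ min AVC, set P = MC on the rising branch: q = 13.
At P = $120 ≥ min AVC, set P = MC: q = 12. The firm stays open but cuts output.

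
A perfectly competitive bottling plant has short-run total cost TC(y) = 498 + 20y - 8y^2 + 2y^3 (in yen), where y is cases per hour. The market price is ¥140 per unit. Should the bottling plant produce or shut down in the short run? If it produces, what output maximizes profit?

Strip out fixed cost: VC = 20y - 8y^2 + 2y^3. Then AVC = 20 - 8y + 2y^2 and MC = 20 - 16y + 6y^2.
AVC is minimized where dAVC/dy = -8 + 4y = 0, at y = 2; min AVC = 20 - 8·2 + 2·2^2 = ¥12.
Since P = ¥140 ≥ min AVC = ¥12, price covers variable cost and the firm should produce.
P = MC gives -120 - 16y + 6y^2 = 0, with roots -10/3 and 6. Take the larger (rising MC): y* = 6.
Check: AVC at y = 6 is ¥44 ≤ P, so revenue covers variable cost.
Profit = P·y − TC = 140·6 − 762 = ¥78.

Produce at y = 6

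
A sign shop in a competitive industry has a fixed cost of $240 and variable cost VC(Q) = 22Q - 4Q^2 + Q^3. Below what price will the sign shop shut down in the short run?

Short-run supply begins at min AVC. From VC = 22Q - 4Q^2 + Q^3, AVC = 22 - 4Q + Q^2.
dAVC/dQ = -4 + 2Q = 0 gives Q = 2. min AVC = 22 - 4·2 + 2^2 = 18.
So the shutdown price is $18.

$18 per unit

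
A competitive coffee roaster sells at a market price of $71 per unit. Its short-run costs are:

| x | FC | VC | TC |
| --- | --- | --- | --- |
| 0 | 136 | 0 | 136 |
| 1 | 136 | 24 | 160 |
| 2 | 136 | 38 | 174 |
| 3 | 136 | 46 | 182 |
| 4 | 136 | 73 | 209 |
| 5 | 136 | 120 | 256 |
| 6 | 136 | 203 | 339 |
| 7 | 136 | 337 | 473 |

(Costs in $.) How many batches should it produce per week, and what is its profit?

x = 5; profit = $99

Tabulate TR − TC: x=0: -136; x=1: -89; x=2: -32; x=3: 31; x=4: 75; x=5: 99; x=6: 87; x=7: 24.
Profit is maximized at x = 5. AVC there is 120/5 = $24 ≤ P, so producing beats shutting down (which would give -$136).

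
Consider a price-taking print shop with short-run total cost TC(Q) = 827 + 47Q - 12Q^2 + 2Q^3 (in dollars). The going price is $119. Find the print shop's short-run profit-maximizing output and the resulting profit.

AVC = 47 - 12Q + 2Q^2; min AVC = $29 at Q = 3. Since P = $119 ≥ min AVC, the firm produces.
MC = 47 - 24Q + 6Q^2. Setting P = MC and taking the root on the rising branch gives Q* = 6.
TR = 119·6 = 714. TC = 827 + 282 = 1109. Profit = 714 − 1109 = -$395.
By producing, the firm covers all variable cost plus $432 of fixed cost; shutting down would lose the full $827.

Profit = -$395 at Q = 6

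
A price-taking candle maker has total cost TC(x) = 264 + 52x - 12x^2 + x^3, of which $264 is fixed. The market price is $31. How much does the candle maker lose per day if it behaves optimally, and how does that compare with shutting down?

AVC = 52 - 12x + x^2 has its minimum $16 at x = 6; price $31 clears that bar, so the firm operates.
With MC = 52 - 24x + 3x^2, P = MC on the upward-sloping part at x* = 7.
TR = 31·7 = 217. TC = 264 + 119 = 383. Profit = 217 − 383 = -$166.
Shutting down would mean losing the fixed cost of $264, so operating at a loss of $166 is better by $98.

Profit = -$166 at x = 7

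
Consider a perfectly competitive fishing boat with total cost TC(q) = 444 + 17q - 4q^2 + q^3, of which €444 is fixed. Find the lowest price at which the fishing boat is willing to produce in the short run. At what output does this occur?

€13 per unit, at q = 2

The firm shuts down when price falls below the minimum of average variable cost. AVC = VC/q = 17 - 4q + q^2.
At the minimum of AVC, MC = AVC. MC = 17 - 8q + 3q^2; setting MC = AVC gives 2q^2 - 4q = 0, so q = 2. min AVC = 13.
For P < €13 the firm produces nothing.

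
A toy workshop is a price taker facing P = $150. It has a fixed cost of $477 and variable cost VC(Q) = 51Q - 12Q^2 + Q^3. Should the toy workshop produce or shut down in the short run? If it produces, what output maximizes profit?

Produce at Q = 11

From TC, MC = TC'(Q) = 51 - 24Q + 3Q^2 and AVC = VC/Q = 51 - 12Q + Q^2.
The AVC parabola has its vertex at Q = 12/2 = 6, where AVC = 51 - 12·6 + 6^2 = $15.
Because $150 ≥ $15, revenue can cover variable cost; the firm operates.
Solving P = MC: -99 - 24Q + 3Q^2 = 0 ⇒ Q = -3 or 11. On the upward-sloping branch, Q* = 11.
Check: AVC at Q = 11 is $40 ≤ P, so revenue covers variable cost.
Profit = P·Q − TC = 150·11 − 917 = $733.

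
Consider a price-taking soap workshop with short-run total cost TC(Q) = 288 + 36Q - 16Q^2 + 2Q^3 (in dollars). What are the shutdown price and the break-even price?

Shutdown price = $4; break-even price = $60

Shutdown price = min AVC. AVC = 36 - 16Q + 2Q^2, with vertex at Q = 4 and minimum $4.
ATC = 288/Q + 36 - 16Q + 2Q^2. Setting dATC/dQ = −288/Q^2 − 16 + 4Q = 0 gives Q = 6 (since 4·6^3 − 16·6^2 = 288).
min ATC = 288/6 + 36 − 16·6 + 2·6^2 = $60. That is the break-even price.
For $4 ≤ P < $60 the firm produces at a loss; below $4 it shuts down.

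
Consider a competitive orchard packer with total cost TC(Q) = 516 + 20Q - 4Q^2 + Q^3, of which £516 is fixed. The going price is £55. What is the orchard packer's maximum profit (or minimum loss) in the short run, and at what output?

AVC = 20 - 4Q + Q^2 has its minimum £16 at Q = 2; price £55 clears that bar, so the firm operates.
With MC = 20 - 8Q + 3Q^2, P = MC on the upward-sloping part at Q* = 5.
TR = 55·5 = 275. TC = 516 + 125 = 641. Profit = 275 − 641 = -£366.
That loss of £366 beats the £516 the firm would lose by shutting down; producing recovers £150 of fixed cost.

Profit = -£366 at Q = 5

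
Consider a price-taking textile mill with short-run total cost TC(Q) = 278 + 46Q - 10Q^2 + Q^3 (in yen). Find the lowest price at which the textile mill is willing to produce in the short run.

¥21 per unit

The firm shuts down when price falls below the minimum of average variable cost. AVC = VC/Q = 46 - 10Q + Q^2.
At the minimum of AVC, MC = AVC. MC = 46 - 20Q + 3Q^2; setting MC = AVC gives 2Q^2 - 10Q = 0, so Q = 5. min AVC = 21.
For P < ¥21 the firm produces nothing.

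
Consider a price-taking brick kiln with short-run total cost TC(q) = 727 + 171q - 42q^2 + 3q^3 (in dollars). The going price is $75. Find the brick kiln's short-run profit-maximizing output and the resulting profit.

AVC = 171 - 42q + 3q^2 has its minimum $24 at q = 7; price $75 clears that bar, so the firm operates.
With MC = 171 - 84q + 9q^2, P = MC on the upward-sloping part at q* = 8.
TR = 75·8 = 600. TC = 727 + 216 = 943. Profit = 600 − 943 = -$343.
By producing, the firm covers all variable cost plus $384 of fixed cost; shutting down would lose the full $727.

Profit = -$343 at q = 8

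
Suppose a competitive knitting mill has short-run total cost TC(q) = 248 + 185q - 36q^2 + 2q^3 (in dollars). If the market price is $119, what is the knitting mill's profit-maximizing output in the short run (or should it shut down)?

Variable cost is VC = 185q - 36q^2 + 2q^3, so AVC = VC/q = 185 - 36q + 2q^2 and MC = dTC/dq = 185 - 72q + 6q^2.
AVC is minimized where dAVC/dq = -36 + 4q = 0, at q = 9; min AVC = 185 - 36·9 + 2·9^2 = $23.
Because $119 ≥ $23, revenue can cover variable cost; the firm operates.
P = MC gives 66 - 72q + 6q^2 = 0, with roots 1 and 11. Take the larger (rising MC): q* = 11.
Check: AVC at q = 11 is $31 ≤ P, so revenue covers variable cost.
Profit = P·q − TC = 119·11 − 589 = $720.

Produce at q = 11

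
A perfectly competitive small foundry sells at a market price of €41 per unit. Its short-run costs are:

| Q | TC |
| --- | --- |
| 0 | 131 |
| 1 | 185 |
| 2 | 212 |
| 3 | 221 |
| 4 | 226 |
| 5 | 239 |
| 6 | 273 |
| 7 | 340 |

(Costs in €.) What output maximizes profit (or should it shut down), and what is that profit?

Q = 6; profit = -€27

Compute π = P·Q − TC at each output: Q=0: -131; Q=1: -144; Q=2: -130; Q=3: -98; Q=4: -62; Q=5: -34; Q=6: -27; Q=7: -53.
Profit is maximized at Q = 6. AVC there is 142/6 = €23.67 ≤ P, so producing beats shutting down (which would give -€131).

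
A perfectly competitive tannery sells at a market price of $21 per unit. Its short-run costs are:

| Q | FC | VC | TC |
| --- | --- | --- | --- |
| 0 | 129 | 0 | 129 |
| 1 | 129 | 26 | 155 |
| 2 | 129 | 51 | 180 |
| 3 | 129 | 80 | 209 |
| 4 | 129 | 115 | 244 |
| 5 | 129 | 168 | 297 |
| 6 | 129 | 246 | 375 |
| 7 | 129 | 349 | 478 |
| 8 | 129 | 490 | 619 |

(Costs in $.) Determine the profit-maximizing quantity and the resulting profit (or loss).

Q = 0 (shut down); profit = -$129

Tabulate TR − TC: Q=0: -129; Q=1: -134; Q=2: -138; Q=3: -146; Q=4: -160; Q=5: -192; Q=6: -249; Q=7: -331; Q=8: -451.
Profit is highest at Q = 0. Equivalently, the lowest AVC in the table is 51/2 ≈ $25.50 at Q = 2, and P = $21 falls below it — price never covers variable cost, so the firm shuts down and loses only its fixed cost.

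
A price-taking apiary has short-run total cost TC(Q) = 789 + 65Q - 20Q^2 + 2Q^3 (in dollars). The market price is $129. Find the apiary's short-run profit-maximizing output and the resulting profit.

Profit = -$21 at Q = 8

AVC = 65 - 20Q + 2Q^2; min AVC = $15 at Q = 5. Since P = $129 ≥ min AVC, the firm produces.
MC = 65 - 40Q + 6Q^2. Setting P = MC and taking the root on the rising branch gives Q* = 8.
TR = 129·8 = 1032. TC = 789 + 264 = 1053. Profit = 1032 − 1053 = -$21.
Shutting down would mean losing the fixed cost of $789, so operating at a loss of $21 is better by $768.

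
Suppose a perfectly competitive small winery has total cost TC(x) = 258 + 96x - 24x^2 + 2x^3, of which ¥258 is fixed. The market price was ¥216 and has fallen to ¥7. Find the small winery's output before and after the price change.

Output falls from 10 to 0 (the firm shuts down)

MC = 96 - 48x + 6x^2; the shutdown threshold is min AVC = ¥24 (at x = 6).
At P = ¥216 ≥ min AVC, set P = MC on the rising branch: x = 10.
At P = ¥7 < min AVC = ¥24, price no longer covers variable cost at any output, so the firm shuts down: x = 0.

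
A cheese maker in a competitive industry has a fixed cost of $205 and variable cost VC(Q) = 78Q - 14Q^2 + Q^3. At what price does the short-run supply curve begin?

Short-run supply begins at min AVC. From VC = 78Q - 14Q^2 + Q^3, AVC = 78 - 14Q + Q^2.
dAVC/dQ = -14 + 2Q = 0 gives Q = 7. min AVC = 78 - 14·7 + 7^2 = 29.
For P < $29 the firm produces nothing.

$29 per unit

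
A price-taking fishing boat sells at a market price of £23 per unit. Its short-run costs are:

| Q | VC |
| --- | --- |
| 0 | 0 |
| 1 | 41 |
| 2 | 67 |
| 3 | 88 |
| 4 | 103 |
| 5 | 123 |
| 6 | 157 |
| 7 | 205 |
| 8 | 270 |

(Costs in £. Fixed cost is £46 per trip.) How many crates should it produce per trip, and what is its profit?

Q = 0 (shut down); profit = -£46

Tabulate TR − TC: Q=0: -46; Q=1: -64; Q=2: -67; Q=3: -65; Q=4: -57; Q=5: -54; Q=6: -65; Q=7: -90; Q=8: -132.
Profit is highest at Q = 0. Equivalently, the lowest AVC in the table is 123/5 ≈ £24.60 at Q = 5, and P = £23 falls below it — price never covers variable cost, so the firm shuts down and loses only its fixed cost.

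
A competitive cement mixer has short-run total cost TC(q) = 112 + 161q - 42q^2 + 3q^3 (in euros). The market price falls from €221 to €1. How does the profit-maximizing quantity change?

Output falls from 10 to 0 (the firm shuts down)

MC = 161 - 84q + 9q^2; the shutdown threshold is min AVC = €14 (at q = 7).
At P = €221 ≥ min AVC, set P = MC on the rising branch: q = 10.
At P = €1 < min AVC = €14, price no longer covers variable cost at any output, so the firm shuts down: q = 0.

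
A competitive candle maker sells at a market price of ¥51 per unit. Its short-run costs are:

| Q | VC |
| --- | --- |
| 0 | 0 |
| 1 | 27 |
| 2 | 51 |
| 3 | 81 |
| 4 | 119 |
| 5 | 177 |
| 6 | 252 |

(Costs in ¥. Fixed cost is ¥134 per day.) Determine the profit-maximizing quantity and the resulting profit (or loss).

Profit at each row (π = 51Q − TC): Q=0: -134; Q=1: -110; Q=2: -83; Q=3: -62; Q=4: -49; Q=5: -56; Q=6: -80.
Profit is maximized at Q = 4. AVC there is 119/4 = ¥29.75 ≤ P, so producing beats shutting down (which would give -¥134).

Q = 4; profit = -¥49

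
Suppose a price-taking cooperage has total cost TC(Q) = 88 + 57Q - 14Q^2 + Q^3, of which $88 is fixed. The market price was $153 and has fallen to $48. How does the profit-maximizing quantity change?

Output falls from 12 to 9

MC = 57 - 28Q + 3Q^2; the shutdown threshold is min AVC = $8 (at Q = 7).
At P = $153 ≥ min AVC, set P = MC on the rising branch: Q = 12.
At P = $48 ≥ min AVC, set P = MC: Q = 9. The firm stays open but cuts output.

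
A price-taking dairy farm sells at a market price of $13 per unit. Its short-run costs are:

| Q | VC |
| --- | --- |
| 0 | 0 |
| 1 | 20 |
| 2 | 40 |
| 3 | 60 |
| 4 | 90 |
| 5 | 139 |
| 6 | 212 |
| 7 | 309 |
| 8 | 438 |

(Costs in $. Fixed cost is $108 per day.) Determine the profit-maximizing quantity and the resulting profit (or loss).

Q = 0 (shut down); profit = -$108

Tabulate TR − TC: Q=0: -108; Q=1: -115; Q=2: -122; Q=3: -129; Q=4: -146; Q=5: -182; Q=6: -242; Q=7: -326; Q=8: -442.
Profit is highest at Q = 0. Equivalently, the lowest AVC in the table is 20/1 ≈ $20 at Q = 1, and P = $13 falls below it — price never covers variable cost, so the firm shuts down and loses only its fixed cost.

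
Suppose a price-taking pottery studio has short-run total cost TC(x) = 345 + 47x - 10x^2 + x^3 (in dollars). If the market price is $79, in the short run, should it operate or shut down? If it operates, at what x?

Produce at x = 8

Strip out fixed cost: VC = 47x - 10x^2 + x^3. Then AVC = 47 - 10x + x^2 and MC = 47 - 20x + 3x^2.
AVC is minimized where dAVC/dx = -10 + 2x = 0, at x = 5; min AVC = 47 - 10·5 + 5^2 = $22.
P = $79 exceeds min AVC = $22, so the firm stays open.
Set P = MC: 79 = 47 - 20x + 3x^2 → -32 - 20x + 3x^2 = 0. The roots are x = -4/3 and x = 8; the profit-maximizing output is on the rising part of MC, so x* = 8.
Check: AVC at x = 8 is $31 ≤ P, so revenue covers variable cost.
Profit = P·x − TC = 79·8 − 593 = $39.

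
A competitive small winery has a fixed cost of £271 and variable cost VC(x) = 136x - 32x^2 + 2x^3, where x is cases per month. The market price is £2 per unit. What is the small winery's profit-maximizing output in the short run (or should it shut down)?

From TC, MC = TC'(x) = 136 - 64x + 6x^2 and AVC = VC/x = 136 - 32x + 2x^2.
AVC is minimized where dAVC/dx = -32 + 4x = 0, at x = 8; min AVC = 136 - 32·8 + 2·8^2 = £8.
Since P = £2 < min AVC = £8, price fails to cover variable cost at any output.
Best response: produce nothing and absorb the £271 fixed cost.

Shut down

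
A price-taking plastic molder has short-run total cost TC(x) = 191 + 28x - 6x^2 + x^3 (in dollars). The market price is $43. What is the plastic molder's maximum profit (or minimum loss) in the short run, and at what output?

Profit = -$91 at x = 5

AVC = 28 - 6x + x^2; min AVC = $19 at x = 3. Since P = $43 ≥ min AVC, the firm produces.
With MC = 28 - 12x + 3x^2, P = MC on the upward-sloping part at x* = 5.
TR = 43·5 = 215. TC = 191 + 115 = 306. Profit = 215 − 306 = -$91.
Shutting down would mean losing the fixed cost of $191, so operating at a loss of $91 is better by $100.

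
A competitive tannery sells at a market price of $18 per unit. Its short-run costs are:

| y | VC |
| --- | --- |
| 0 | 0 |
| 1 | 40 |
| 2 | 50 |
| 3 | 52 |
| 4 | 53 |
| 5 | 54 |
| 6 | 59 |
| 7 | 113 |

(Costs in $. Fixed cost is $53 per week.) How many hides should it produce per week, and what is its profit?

Tabulate TR − TC: y=0: -53; y=1: -75; y=2: -67; y=3: -51; y=4: -34; y=5: -17; y=6: -4; y=7: -40.
Profit is maximized at y = 6. AVC there is 59/6 = $9.83 ≤ P, so producing beats shutting down (which would give -$53).

y = 6; profit = -$4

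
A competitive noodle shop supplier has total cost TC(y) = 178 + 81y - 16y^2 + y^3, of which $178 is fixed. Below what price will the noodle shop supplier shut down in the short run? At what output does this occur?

$17 per unit, at y = 8

Short-run supply begins at min AVC. From VC = 81y - 16y^2 + y^3, AVC = 81 - 16y + y^2.
At the minimum of AVC, MC = AVC. MC = 81 - 32y + 3y^2; setting MC = AVC gives 2y^2 - 16y = 0, so y = 8. min AVC = 17.
So the shutdown price is $17.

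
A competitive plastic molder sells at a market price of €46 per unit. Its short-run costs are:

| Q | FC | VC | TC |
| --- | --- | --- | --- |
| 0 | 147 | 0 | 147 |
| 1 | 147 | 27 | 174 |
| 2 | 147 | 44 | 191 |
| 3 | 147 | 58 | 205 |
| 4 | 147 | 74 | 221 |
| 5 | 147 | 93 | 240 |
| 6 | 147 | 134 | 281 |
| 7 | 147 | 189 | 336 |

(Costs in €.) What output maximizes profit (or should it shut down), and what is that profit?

Q = 6; profit = -€5

Profit at each row (π = 46Q − TC): Q=0: -147; Q=1: -128; Q=2: -99; Q=3: -67; Q=4: -37; Q=5: -10; Q=6: -5; Q=7: -14.
Profit is maximized at Q = 6. AVC there is 134/6 = €22.33 ≤ P, so producing beats shutting down (which would give -€147).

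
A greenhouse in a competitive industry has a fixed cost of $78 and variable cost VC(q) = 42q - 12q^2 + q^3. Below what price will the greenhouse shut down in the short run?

The firm shuts down when price falls below the minimum of average variable cost. AVC = VC/q = 42 - 12q + q^2.
At the minimum of AVC, MC = AVC. MC = 42 - 24q + 3q^2; setting MC = AVC gives 2q^2 - 12q = 0, so q = 6. min AVC = 6.
The firm shuts down for any P below $6.

$6 per unit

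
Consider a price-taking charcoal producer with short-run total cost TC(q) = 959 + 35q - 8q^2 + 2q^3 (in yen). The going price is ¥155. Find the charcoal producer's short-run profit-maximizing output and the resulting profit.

Profit = -¥383 at q = 6

AVC = 35 - 8q + 2q^2 has its minimum ¥27 at q = 2; price ¥155 clears that bar, so the firm operates.
With MC = 35 - 16q + 6q^2, P = MC on the upward-sloping part at q* = 6.
TR = 155·6 = 930. TC = 959 + 354 = 1313. Profit = 930 − 1313 = -¥383.
Shutting down would mean losing the fixed cost of ¥959, so operating at a loss of ¥383 is better by ¥576.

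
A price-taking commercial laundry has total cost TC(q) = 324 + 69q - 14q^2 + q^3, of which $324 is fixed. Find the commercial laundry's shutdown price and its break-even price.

Shutdown price = min AVC. AVC = 69 - 14q + q^2, with vertex at q = 7 and minimum $20.
ATC = 324/q + 69 - 14q + q^2. Setting dATC/dq = −324/q^2 − 14 + 2q = 0 gives q = 9 (since 2·9^3 − 14·9^2 = 324).
min ATC = 324/9 + 69 − 14·9 + 9^2 = $60. That is the break-even price.
Between these two prices the firm operates at a loss; above $60 it earns a profit.

Shutdown price = $20; break-even price = $60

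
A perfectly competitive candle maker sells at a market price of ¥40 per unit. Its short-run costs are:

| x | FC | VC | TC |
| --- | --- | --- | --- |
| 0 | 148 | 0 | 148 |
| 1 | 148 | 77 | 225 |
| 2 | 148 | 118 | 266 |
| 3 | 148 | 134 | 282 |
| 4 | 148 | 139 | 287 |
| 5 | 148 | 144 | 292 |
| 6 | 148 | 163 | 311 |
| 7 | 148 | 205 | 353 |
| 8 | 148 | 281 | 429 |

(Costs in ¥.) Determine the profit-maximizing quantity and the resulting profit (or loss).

Compute π = P·x − TC at each output: x=0: -148; x=1: -185; x=2: -186; x=3: -162; x=4: -127; x=5: -92; x=6: -71; x=7: -73; x=8: -109.
Profit is maximized at x = 6. AVC there is 163/6 = ¥27.17 ≤ P, so producing beats shutting down (which would give -¥148).

x = 6; profit = -¥71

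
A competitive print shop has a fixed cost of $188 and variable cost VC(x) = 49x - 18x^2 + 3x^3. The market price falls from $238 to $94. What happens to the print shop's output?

AVC = 49 - 18x + 3x^2, minimized at x = 3 where min AVC = $22. MC = 49 - 36x + 9x^2.
With P = $238 above the shutdown price, P = MC gives x = 7.
At P = $94 ≥ min AVC, set P = MC: x = 5. The firm stays open but cuts output.

Output falls from 7 to 5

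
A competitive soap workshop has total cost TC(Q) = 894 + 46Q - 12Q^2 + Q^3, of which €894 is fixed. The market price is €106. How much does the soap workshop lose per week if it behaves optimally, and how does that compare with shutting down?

Profit = -€94 at Q = 10

AVC = 46 - 12Q + Q^2; min AVC = €10 at Q = 6. Since P = €106 ≥ min AVC, the firm produces.
With MC = 46 - 24Q + 3Q^2, P = MC on the upward-sloping part at Q* = 10.
TR = 106·10 = 1060. TC = 894 + 260 = 1154. Profit = 1060 − 1154 = -€94.
Shutting down would mean losing the fixed cost of €894, so operating at a loss of €94 is better by €800.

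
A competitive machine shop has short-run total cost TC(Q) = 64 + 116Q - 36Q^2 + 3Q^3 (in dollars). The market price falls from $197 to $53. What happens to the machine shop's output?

Output falls from 9 to 7

AVC = 116 - 36Q + 3Q^2, minimized at Q = 6 where min AVC = $8. MC = 116 - 72Q + 9Q^2.
With P = $197 above the shutdown price, P = MC gives Q = 9.
At P = $53 ≥ min AVC, set P = MC: Q = 7. The firm stays open but cuts output.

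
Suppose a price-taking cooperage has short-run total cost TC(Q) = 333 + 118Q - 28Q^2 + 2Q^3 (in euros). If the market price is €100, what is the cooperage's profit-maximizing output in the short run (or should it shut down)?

Strip out fixed cost: VC = 118Q - 28Q^2 + 2Q^3. Then AVC = 118 - 28Q + 2Q^2 and MC = 118 - 56Q + 6Q^2.
The AVC parabola has its vertex at Q = 28/4 = 7, where AVC = 118 - 28·7 + 2·7^2 = €20.
Because €100 ≥ €20, revenue can cover variable cost; the firm operates.
Set P = MC: 100 = 118 - 56Q + 6Q^2 → 18 - 56Q + 6Q^2 = 0. The roots are Q = 1/3 and Q = 9; the profit-maximizing output is on the rising part of MC, so Q* = 9.
Check: AVC at Q = 9 is €28 ≤ P, so revenue covers variable cost.
Profit = P·Q − TC = 100·9 − 585 = €315.

Produce at Q = 9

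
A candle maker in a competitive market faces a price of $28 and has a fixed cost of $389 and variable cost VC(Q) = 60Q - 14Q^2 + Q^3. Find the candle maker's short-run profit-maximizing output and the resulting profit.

AVC = 60 - 14Q + Q^2 has its minimum $11 at Q = 7; price $28 clears that bar, so the firm operates.
With MC = 60 - 28Q + 3Q^2, P = MC on the upward-sloping part at Q* = 8.
TR = 28·8 = 224. TC = 389 + 96 = 485. Profit = 224 − 485 = -$261.
That loss of $261 beats the $389 the firm would lose by shutting down; producing recovers $128 of fixed cost.

Profit = -$261 at Q = 8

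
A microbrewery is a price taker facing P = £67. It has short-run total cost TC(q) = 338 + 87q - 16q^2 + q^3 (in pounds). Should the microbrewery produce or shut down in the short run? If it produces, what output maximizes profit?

Variable cost is VC = 87q - 16q^2 + q^3, so AVC = VC/q = 87 - 16q + q^2 and MC = dTC/dq = 87 - 32q + 3q^2.
AVC hits its minimum where MC = AVC, at q = 8, giving min AVC = 87 - 16·8 + 8^2 = £23.
Since P = £67 ≥ min AVC = £23, price covers variable cost and the firm should produce.
P = MC gives 20 - 32q + 3q^2 = 0, with roots 2/3 and 10. Take the larger (rising MC): q* = 10.
Check: AVC at q = 10 is £27 ≤ P, so revenue covers variable cost.
Profit = P·q − TC = 67·10 − 608 = £62.

Produce at q = 10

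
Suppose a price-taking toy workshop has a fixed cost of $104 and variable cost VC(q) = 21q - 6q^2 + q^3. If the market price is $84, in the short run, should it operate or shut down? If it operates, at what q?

Produce at q = 7

Strip out fixed cost: VC = 21q - 6q^2 + q^3. Then AVC = 21 - 6q + q^2 and MC = 21 - 12q + 3q^2.
AVC hits its minimum where MC = AVC, at q = 3, giving min AVC = 21 - 6·3 + 3^2 = $12.
Since P = $84 ≥ min AVC = $12, price covers variable cost and the firm should produce.
Solving P = MC: -63 - 12q + 3q^2 = 0 ⇒ q = -3 or 7. On the upward-sloping branch, q* = 7.
Check: AVC at q = 7 is $28 ≤ P, so revenue covers variable cost.
Profit = P·q − TC = 84·7 − 300 = $288.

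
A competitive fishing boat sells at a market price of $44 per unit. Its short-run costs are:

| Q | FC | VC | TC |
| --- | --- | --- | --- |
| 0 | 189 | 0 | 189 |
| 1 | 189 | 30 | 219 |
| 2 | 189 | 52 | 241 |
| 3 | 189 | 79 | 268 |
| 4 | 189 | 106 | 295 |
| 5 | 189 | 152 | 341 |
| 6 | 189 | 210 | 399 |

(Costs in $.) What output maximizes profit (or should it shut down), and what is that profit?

Tabulate TR − TC: Q=0: -189; Q=1: -175; Q=2: -153; Q=3: -136; Q=4: -119; Q=5: -121; Q=6: -135.
Profit is maximized at Q = 4. AVC there is 106/4 = $26.50 ≤ P, so producing beats shutting down (which would give -$189).

Q = 4; profit = -$119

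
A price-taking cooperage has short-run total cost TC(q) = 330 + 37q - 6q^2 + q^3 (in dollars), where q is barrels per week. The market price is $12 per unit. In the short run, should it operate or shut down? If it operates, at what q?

Shut down

Strip out fixed cost: VC = 37q - 6q^2 + q^3. Then AVC = 37 - 6q + q^2 and MC = 37 - 12q + 3q^2.
AVC hits its minimum where MC = AVC, at q = 3, giving min AVC = 37 - 6·3 + 3^2 = $28.
Since P = $12 < min AVC = $28, price fails to cover variable cost at any output.
Shutting down limits the loss to fixed cost, $330.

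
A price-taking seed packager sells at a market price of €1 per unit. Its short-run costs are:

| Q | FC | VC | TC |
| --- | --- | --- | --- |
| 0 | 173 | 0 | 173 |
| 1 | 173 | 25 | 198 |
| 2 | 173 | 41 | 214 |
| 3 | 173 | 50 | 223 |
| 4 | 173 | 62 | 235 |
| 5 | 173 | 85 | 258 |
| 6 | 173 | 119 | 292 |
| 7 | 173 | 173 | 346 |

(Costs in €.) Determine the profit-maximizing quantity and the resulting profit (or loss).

Tabulate TR − TC: Q=0: -173; Q=1: -197; Q=2: -212; Q=3: -220; Q=4: -231; Q=5: -253; Q=6: -286; Q=7: -339.
Profit is highest at Q = 0. Equivalently, the lowest AVC in the table is 62/4 ≈ €15.50 at Q = 4, and P = €1 falls below it — price never covers variable cost, so the firm shuts down and loses only its fixed cost.

Q = 0 (shut down); profit = -€173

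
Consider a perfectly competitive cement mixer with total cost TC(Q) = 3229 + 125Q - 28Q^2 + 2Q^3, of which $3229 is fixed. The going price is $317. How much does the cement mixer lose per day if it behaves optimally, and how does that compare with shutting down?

AVC = 125 - 28Q + 2Q^2; min AVC = $27 at Q = 7. Since P = $317 ≥ min AVC, the firm produces.
MC = 125 - 56Q + 6Q^2. Setting P = MC and taking the root on the rising branch gives Q* = 12.
TR = 317·12 = 3804. TC = 3229 + 924 = 4153. Profit = 3804 − 4153 = -$349.
By producing, the firm covers all variable cost plus $2880 of fixed cost; shutting down would lose the full $3229.

Profit = -$349 at Q = 12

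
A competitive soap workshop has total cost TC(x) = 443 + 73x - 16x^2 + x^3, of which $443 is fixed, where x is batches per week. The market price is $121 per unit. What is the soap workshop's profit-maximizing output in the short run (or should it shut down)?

Produce at x = 12

From TC, MC = TC'(x) = 73 - 32x + 3x^2 and AVC = VC/x = 73 - 16x + x^2.
AVC is minimized where dAVC/dx = -16 + 2x = 0, at x = 8; min AVC = 73 - 16·8 + 8^2 = $9.
Since P = $121 ≥ min AVC = $9, price covers variable cost and the firm should produce.
Solving P = MC: -48 - 32x + 3x^2 = 0 ⇒ x = -4/3 or 12. On the upward-sloping branch, x* = 12.
Check: AVC at x = 12 is $25 ≤ P, so revenue covers variable cost.
Profit = P·x − TC = 121·12 − 743 = $709.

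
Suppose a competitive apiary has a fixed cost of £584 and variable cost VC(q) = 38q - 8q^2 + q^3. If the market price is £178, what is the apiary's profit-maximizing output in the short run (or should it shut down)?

Produce at q = 10

From TC, MC = TC'(q) = 38 - 16q + 3q^2 and AVC = VC/q = 38 - 8q + q^2.
AVC is minimized where dAVC/dq = -8 + 2q = 0, at q = 4; min AVC = 38 - 8·4 + 4^2 = £22.
Since P = £178 ≥ min AVC = £22, price covers variable cost and the firm should produce.
Set P = MC: 178 = 38 - 16q + 3q^2 → -140 - 16q + 3q^2 = 0. The roots are q = -14/3 and q = 10; the profit-maximizing output is on the rising part of MC, so q* = 10.
Check: AVC at q = 10 is £58 ≤ P, so revenue covers variable cost.
Profit = P·q − TC = 178·10 − 1164 = £616.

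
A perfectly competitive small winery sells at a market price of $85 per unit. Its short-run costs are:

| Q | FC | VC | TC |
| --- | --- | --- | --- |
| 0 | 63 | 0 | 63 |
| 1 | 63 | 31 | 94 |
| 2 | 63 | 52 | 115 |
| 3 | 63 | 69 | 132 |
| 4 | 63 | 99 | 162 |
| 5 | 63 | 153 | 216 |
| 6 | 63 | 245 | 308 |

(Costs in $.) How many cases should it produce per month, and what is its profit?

Profit at each row (π = 85Q − TC): Q=0: -63; Q=1: -9; Q=2: 55; Q=3: 123; Q=4: 178; Q=5: 209; Q=6: 202.
Profit is maximized at Q = 5. AVC there is 153/5 = $30.60 ≤ P, so producing beats shutting down (which would give -$63).

Q = 5; profit = $209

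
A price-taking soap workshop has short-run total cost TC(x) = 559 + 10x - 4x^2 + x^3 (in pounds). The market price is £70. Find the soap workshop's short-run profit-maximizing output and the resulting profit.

AVC = 10 - 4x + x^2; min AVC = £6 at x = 2. Since P = £70 ≥ min AVC, the firm produces.
With MC = 10 - 8x + 3x^2, P = MC on the upward-sloping part at x* = 6.
TR = 70·6 = 420. TC = 559 + 132 = 691. Profit = 420 − 691 = -£271.
Shutting down would mean losing the fixed cost of £559, so operating at a loss of £271 is better by £288.

Profit = -£271 at x = 6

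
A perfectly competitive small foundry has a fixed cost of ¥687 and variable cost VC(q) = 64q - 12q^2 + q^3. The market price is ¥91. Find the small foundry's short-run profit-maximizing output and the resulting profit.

AVC = 64 - 12q + q^2; min AVC = ¥28 at q = 6. Since P = ¥91 ≥ min AVC, the firm produces.
MC = 64 - 24q + 3q^2. Setting P = MC and taking the root on the rising branch gives q* = 9.
TR = 91·9 = 819. TC = 687 + 333 = 1020. Profit = 819 − 1020 = -¥201.
That loss of ¥201 beats the ¥687 the firm would lose by shutting down; producing recovers ¥486 of fixed cost.

Profit = -¥201 at q = 9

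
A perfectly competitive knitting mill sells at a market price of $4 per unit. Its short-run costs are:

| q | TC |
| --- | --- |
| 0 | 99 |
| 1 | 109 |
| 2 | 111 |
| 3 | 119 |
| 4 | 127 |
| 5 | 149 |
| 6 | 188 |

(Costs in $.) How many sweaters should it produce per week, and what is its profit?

q = 0 (shut down); profit = -$99

Profit at each row (π = 4q − TC): q=0: -99; q=1: -105; q=2: -103; q=3: -107; q=4: -111; q=5: -129; q=6: -164.
Profit is highest at q = 0. Equivalently, the lowest AVC in the table is 12/2 ≈ $6 at q = 2, and P = $4 falls below it — price never covers variable cost, so the firm shuts down and loses only its fixed cost.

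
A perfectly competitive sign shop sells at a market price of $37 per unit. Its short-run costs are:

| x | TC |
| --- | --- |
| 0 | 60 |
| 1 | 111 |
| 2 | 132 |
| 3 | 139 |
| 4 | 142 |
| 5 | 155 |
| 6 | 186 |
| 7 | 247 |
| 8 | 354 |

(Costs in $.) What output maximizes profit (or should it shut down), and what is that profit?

x = 6; profit = $36

Profit at each row (π = 37x − TC): x=0: -60; x=1: -74; x=2: -58; x=3: -28; x=4: 6; x=5: 30; x=6: 36; x=7: 12; x=8: -58.
Profit is maximized at x = 6. AVC there is 126/6 = $21 ≤ P, so producing beats shutting down (which would give -$60).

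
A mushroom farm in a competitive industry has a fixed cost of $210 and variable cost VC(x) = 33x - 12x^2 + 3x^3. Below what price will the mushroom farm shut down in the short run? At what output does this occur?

The shutdown price is the minimum of AVC. VC = 33x - 12x^2 + 3x^3, so AVC = 33 - 12x + 3x^2.
At the minimum of AVC, MC = AVC. MC = 33 - 24x + 9x^2; setting MC = AVC gives 6x^2 - 12x = 0, so x = 2. min AVC = 21.
For P < $21 the firm produces nothing.

$21 per unit, at x = 2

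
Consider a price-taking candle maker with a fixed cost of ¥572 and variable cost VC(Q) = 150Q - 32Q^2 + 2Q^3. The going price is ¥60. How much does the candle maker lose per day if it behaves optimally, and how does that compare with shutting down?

Profit = -¥248 at Q = 9

AVC = 150 - 32Q + 2Q^2 has its minimum ¥22 at Q = 8; price ¥60 clears that bar, so the firm operates.
MC = 150 - 64Q + 6Q^2. Setting P = MC and taking the root on the rising branch gives Q* = 9.
TR = 60·9 = 540. TC = 572 + 216 = 788. Profit = 540 − 788 = -¥248.
Shutting down would mean losing the fixed cost of ¥572, so operating at a loss of ¥248 is better by ¥324.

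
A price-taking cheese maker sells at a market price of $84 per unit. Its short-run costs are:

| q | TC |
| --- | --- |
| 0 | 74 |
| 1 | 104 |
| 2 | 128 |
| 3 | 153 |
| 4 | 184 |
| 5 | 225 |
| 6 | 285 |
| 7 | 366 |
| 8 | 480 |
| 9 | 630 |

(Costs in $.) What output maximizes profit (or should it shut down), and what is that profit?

q = 7; profit = $222

Profit at each row (π = 84q − TC): q=0: -74; q=1: -20; q=2: 40; q=3: 99; q=4: 152; q=5: 195; q=6: 219; q=7: 222; q=8: 192; q=9: 126.
Profit is maximized at q = 7. AVC there is 292/7 = $41.71 ≤ P, so producing beats shutting down (which would give -$74).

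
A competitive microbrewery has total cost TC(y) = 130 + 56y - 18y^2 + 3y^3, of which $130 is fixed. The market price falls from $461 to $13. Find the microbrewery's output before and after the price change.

AVC = 56 - 18y + 3y^2, minimized at y = 3 where min AVC = $29. MC = 56 - 36y + 9y^2.
With P = $461 above the shutdown price, P = MC gives y = 9.
At P = $13 < min AVC = $29, price no longer covers variable cost at any output, so the firm shuts down: y = 0.

Output falls from 9 to 0 (the firm shuts down)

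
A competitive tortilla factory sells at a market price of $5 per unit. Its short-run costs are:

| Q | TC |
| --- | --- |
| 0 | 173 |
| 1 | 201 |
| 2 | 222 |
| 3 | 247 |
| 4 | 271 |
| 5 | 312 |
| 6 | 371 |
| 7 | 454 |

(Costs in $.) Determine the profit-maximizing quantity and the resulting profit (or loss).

Q = 0 (shut down); profit = -$173

Profit at each row (π = 5Q − TC): Q=0: -173; Q=1: -196; Q=2: -212; Q=3: -232; Q=4: -251; Q=5: -287; Q=6: -341; Q=7: -419.
Profit is highest at Q = 0. Equivalently, the lowest AVC in the table is 49/2 ≈ $24.50 at Q = 2, and P = $5 falls below it — price never covers variable cost, so the firm shuts down and loses only its fixed cost.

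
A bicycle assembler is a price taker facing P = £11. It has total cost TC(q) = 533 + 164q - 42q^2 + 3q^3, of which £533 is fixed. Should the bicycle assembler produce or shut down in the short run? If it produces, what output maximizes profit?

Variable cost is VC = 164q - 42q^2 + 3q^3, so AVC = VC/q = 164 - 42q + 3q^2 and MC = dTC/dq = 164 - 84q + 9q^2.
AVC hits its minimum where MC = AVC, at q = 7, giving min AVC = 164 - 42·7 + 3·7^2 = £17.
Since P = £11 < min AVC = £17, price fails to cover variable cost at any output.
The firm minimizes its loss by shutting down and losing only its fixed cost of £533.

Shut down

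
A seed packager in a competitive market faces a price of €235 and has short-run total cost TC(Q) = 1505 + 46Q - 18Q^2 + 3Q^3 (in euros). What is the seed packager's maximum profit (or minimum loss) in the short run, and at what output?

Profit = -€329 at Q = 7

AVC = 46 - 18Q + 3Q^2 has its minimum €19 at Q = 3; price €235 clears that bar, so the firm operates.
MC = 46 - 36Q + 9Q^2. Setting P = MC and taking the root on the rising branch gives Q* = 7.
TR = 235·7 = 1645. TC = 1505 + 469 = 1974. Profit = 1645 − 1974 = -€329.
Shutting down would mean losing the fixed cost of €1505, so operating at a loss of €329 is better by €1176.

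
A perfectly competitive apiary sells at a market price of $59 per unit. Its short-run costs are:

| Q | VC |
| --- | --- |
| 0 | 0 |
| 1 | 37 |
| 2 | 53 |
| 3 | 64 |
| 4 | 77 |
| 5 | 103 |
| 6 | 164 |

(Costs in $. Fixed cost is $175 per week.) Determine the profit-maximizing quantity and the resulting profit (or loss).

Profit at each row (π = 59Q − TC): Q=0: -175; Q=1: -153; Q=2: -110; Q=3: -62; Q=4: -16; Q=5: 17; Q=6: 15.
Profit is maximized at Q = 5. AVC there is 103/5 = $20.60 ≤ P, so producing beats shutting down (which would give -$175).

Q = 5; profit = $17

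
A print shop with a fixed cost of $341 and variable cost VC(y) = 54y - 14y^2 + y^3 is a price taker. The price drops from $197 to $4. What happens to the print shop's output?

AVC = 54 - 14y + y^2, minimized at y = 7 where min AVC = $5. MC = 54 - 28y + 3y^2.
At P = $197 ≥ min AVC, set P = MC on the rising branch: y = 13.
At P = $4 < min AVC = $5, price no longer covers variable cost at any output, so the firm shuts down: y = 0.

Output falls from 13 to 0 (the firm shuts down)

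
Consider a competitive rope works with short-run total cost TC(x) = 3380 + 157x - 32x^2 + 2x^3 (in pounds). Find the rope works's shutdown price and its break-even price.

Shutdown price = £29; break-even price = £339

Shutdown price = min AVC. AVC = 157 - 32x + 2x^2, with vertex at x = 8 and minimum £29.
ATC = 3380/x + 157 - 32x + 2x^2. Setting dATC/dx = −3380/x^2 − 32 + 4x = 0 gives x = 13 (since 4·13^3 − 32·13^2 = 3380).
min ATC = 3380/13 + 157 − 32·13 + 2·13^2 = £339. That is the break-even price.
Between these two prices the firm operates at a loss; above £339 it earns a profit.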